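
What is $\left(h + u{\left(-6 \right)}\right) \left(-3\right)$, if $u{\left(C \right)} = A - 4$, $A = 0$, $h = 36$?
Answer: $-96$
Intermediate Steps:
$u{\left(C \right)} = -4$ ($u{\left(C \right)} = 0 - 4 = -4$)
$\left(h + u{\left(-6 \right)}\right) \left(-3\right) = \left(36 - 4\right) \left(-3\right) = 32 \left(-3\right) = -96$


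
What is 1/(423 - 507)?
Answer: -1/84 ≈ -0.011905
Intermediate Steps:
1/(423 - 507) = 1/(-84) = -1/84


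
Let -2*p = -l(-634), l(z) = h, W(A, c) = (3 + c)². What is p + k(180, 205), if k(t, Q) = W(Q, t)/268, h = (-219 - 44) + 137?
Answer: 16605/268 ≈ 61.959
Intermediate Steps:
h = -126 (h = -263 + 137 = -126)
l(z) = -126
p = -63 (p = -(-1)*(-126)/2 = -½*126 = -63)
k(t, Q) = (3 + t)²/268
p + k(180, 205) = -63 + (3 + 180)²/268 = -63 + (1/268)*183² = -63 + (1/268)*33489 = -63 + 33489/268 = 16605/268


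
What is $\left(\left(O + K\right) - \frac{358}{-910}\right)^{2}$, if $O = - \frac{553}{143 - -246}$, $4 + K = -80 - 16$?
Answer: $\frac{319747470042256}{31327230025} \approx 10207.0$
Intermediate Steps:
$K = -100$ ($K = -4 - 96 = -100$)
$O = - \frac{553}{389}$ ($O = - \frac{553}{143 + 246} = - \frac{553}{389} \approx -1.4216$)
$\left(\left(O + K\right) - \frac{358}{-910}\right)^{2} = \left(\left(- \frac{553}{389} - 100\right) - \frac{358}{-910}\right)^{2} = \left(- \frac{39453}{389} - - \frac{179}{455}\right)^{2} = \left(- \frac{39453}{389} + \frac{179}{455}\right)^{2} = \left(- \frac{17881484}{176995}\right)^{2} = \frac{319747470042256}{31327230025}$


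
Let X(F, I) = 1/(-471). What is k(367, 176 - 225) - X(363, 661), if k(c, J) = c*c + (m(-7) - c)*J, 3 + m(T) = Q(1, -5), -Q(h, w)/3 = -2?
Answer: 71839276/471 ≈ 1.5253e+5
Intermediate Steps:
Q(h, w) = 6 (Q(h, w) = -3*(-2) = 6)
m(T) = 3 (m(T) = -3 + 6 = 3)
k(c, J) = c**2 + J*(3 - c) (k(c, J) = c*c + (3 - c)*J = c**2 + J*(3 - c))
X(F, I) = -1/471
k(367, 176 - 225) - X(363, 661) = (367**2 + 3*(176 - 225) - 1*(176 - 225)*367) - 1*(-1/471) = (134689 + 3*(-49) - 1*(-49)*367) + 1/471 = (134689 - 147 + 17983) + 1/471 = 152525 + 1/471 = 71839276/471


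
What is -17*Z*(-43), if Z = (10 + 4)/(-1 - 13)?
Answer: -731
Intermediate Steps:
Z = -1 (Z = 14/(-14) = 14*(-1/14) = -1)
-17*Z*(-43) = -17*(-1)*(-43) = 17*(-43) = -731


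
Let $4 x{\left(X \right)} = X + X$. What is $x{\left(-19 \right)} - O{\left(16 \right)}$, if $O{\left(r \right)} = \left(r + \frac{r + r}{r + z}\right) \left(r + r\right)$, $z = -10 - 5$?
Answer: $- \frac{3091}{2} \approx -1545.5$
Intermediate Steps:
$z = -15$ ($z = -10 - 5 = -15$)
$x{\left(X \right)} = \frac{X}{2}$ ($x{\left(X \right)} = \frac{X + X}{4} = \frac{2 X}{4} = \frac{X}{2}$)
$O{\left(r \right)} = 2 r \left(r + \frac{2 r}{-15 + r}\right)$ ($O{\left(r \right)} = \left(r + \frac{r + r}{r - 15}\right) \left(r + r\right) = \left(r + \frac{2 r}{-15 + r}\right) 2 r = 2 r \left(r + \frac{2 r}{-15 + r}\right)$)
$x{\left(-19 \right)} - O{\left(16 \right)} = \frac{1}{2} \left(-19\right) - \frac{2 \cdot 16^{2} \left(-13 + 16\right)}{-15 + 16} = - \frac{19}{2} - 2 \cdot 256 \cdot 1^{-1} \cdot 3 = - \frac{19}{2} - 2 \cdot 256 \cdot 1 \cdot 3 = - \frac{19}{2} - 1536 = - \frac{3091}{2}$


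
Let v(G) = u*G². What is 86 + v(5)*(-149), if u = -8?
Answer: 29886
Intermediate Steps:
v(G) = -8*G²
86 + v(5)*(-149) = 86 - 8*5²*(-149) = 86 - 8*25*(-149) = 86 - 200*(-149) = 86 + 29800 = 29886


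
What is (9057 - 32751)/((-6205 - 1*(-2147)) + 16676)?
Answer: -3949/2103 ≈ -1.8778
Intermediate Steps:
(9057 - 32751)/((-6205 - 1*(-2147)) + 16676) = -23694/((-6205 + 2147) + 16676) = -23694/(-4058 + 16676) = -23694/12618 = -23694*1/12618 = -3949/2103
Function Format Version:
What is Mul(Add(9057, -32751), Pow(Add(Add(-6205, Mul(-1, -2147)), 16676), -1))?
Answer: Rational(-3949, 2103) ≈ -1.8778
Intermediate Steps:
Mul(Add(9057, -32751), Pow(Add(Add(-6205, Mul(-1, -2147)), 16676), -1)) = Mul(-23694, Pow(Add(Add(-6205, 2147), 16676), -1)) = Mul(-23694, Pow(Add(-4058, 16676), -1)) = Mul(-23694, Pow(12618, -1)) = Mul(-23694, Rational(1, 12618)) = Rational(-3949, 2103)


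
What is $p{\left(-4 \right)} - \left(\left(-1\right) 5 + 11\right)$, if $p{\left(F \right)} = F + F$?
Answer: $-14$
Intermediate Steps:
$p{\left(F \right)} = 2 F$
$p{\left(-4 \right)} - \left(\left(-1\right) 5 + 11\right) = 2 \left(-4\right) - \left(\left(-1\right) 5 + 11\right) = -8 - \left(-5 + 11\right) = -8 - 6 = -14$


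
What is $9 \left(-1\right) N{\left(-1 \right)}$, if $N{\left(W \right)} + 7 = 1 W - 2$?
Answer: $90$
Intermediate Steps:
$N{\left(W \right)} = -9 + W$ ($N{\left(W \right)} = -7 + \left(1 W - 2\right) = -7 + \left(W - 2\right) = -7 + \left(-2 + W\right) = -9 + W$)
$9 \left(-1\right) N{\left(-1 \right)} = 9 \left(-1\right) \left(-9 - 1\right) = \left(-9\right) \left(-10\right) = 90$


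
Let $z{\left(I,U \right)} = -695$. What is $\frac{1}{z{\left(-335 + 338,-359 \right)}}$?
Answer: $- \frac{1}{695} \approx -0.0014388$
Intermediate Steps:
$\frac{1}{z{\left(-335 + 338,-359 \right)}} = \frac{1}{-695} = - \frac{1}{695}$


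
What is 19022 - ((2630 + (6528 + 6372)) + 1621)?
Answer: 1871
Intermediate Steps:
19022 - ((2630 + (6528 + 6372)) + 1621) = 19022 - ((2630 + 12900) + 1621) = 19022 - (15530 + 1621) = 19022 - 1*17151 = 19022 - 17151 = 1871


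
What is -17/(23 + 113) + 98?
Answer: 783/8 ≈ 97.875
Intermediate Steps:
-17/(23 + 113) + 98 = -17/136 + 98 = (1/136)*(-17) + 98 = -⅛ + 98 = 783/8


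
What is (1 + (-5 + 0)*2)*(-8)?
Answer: 72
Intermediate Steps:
(1 + (-5 + 0)*2)*(-8) = (1 - 5*2)*(-8) = (1 - 10)*(-8) = -9*(-8) = 72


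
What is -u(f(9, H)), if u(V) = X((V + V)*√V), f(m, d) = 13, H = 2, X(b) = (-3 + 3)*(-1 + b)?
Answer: 0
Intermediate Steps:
X(b) = 0 (X(b) = 0*(-1 + b) = 0)
u(V) = 0
-u(f(9, H)) = -1*0 = 0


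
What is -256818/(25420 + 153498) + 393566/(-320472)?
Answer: -38179754921/14334552324 ≈ -2.6635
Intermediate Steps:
-256818/(25420 + 153498) + 393566/(-320472) = -256818/178918 + 393566*(-1/320472) = -256818*1/178918 - 196783/160236 = -128409/89459 - 196783/160236 = -38179754921/14334552324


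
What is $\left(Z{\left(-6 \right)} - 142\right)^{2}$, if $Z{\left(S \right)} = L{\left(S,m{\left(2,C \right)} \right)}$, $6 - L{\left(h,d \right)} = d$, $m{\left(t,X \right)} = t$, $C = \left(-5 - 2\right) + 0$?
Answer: $19044$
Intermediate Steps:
$C = -7$ ($C = -7 + 0 = -7$)
$L{\left(h,d \right)} = 6 - d$
$Z{\left(S \right)} = 4$ ($Z{\left(S \right)} = 6 - 2 = 4$)
$\left(Z{\left(-6 \right)} - 142\right)^{2} = \left(4 - 142\right)^{2} = \left(-138\right)^{2} = 19044$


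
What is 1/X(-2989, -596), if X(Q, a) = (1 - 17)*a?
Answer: 1/9536 ≈ 0.00010487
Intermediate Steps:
X(Q, a) = -16*a
1/X(-2989, -596) = 1/(-16*(-596)) = 1/9536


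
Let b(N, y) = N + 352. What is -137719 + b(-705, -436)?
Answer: -138072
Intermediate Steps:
b(N, y) = 352 + N
-137719 + b(-705, -436) = -137719 + (352 - 705) = -137719 - 353 = -138072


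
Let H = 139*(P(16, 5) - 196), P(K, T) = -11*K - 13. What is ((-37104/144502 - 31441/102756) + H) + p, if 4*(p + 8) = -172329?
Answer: -358611584988661/3712111878 ≈ -96606.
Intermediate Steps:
P(K, T) = -13 - 11*K
p = -172361/4 (p = -8 + (1/4)*(-172329) = -8 - 172329/4 = -172361/4 ≈ -43090.)
H = -53515 (H = 139*((-13 - 11*16) - 196) = 139*((-13 - 176) - 196) = 139*(-189 - 196) = 139*(-385) = -53515)
((-37104/144502 - 31441/102756) + H) + p = ((-37104/144502 - 31441/102756) - 53515) - 172361/4 = ((-37104*1/144502 - 31441*1/102756) - 53515) - 172361/4 = ((-18552/72251 - 31441/102756) - 53515) - 172361/4 = (-4177973003/7424223756 - 53515) - 172361/4 = -397311512275343/7424223756 - 172361/4 = -358611584988661/3712111878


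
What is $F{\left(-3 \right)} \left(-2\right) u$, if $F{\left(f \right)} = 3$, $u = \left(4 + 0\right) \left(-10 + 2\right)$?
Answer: $192$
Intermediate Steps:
$u = -32$ ($u = 4 \left(-8\right) = -32$)
$F{\left(-3 \right)} \left(-2\right) u = 3 \left(-2\right) \left(-32\right) = \left(-6\right) \left(-32\right) = 192$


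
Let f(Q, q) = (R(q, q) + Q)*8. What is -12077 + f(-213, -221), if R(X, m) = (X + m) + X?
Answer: -19085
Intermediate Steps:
R(X, m) = m + 2*X
f(Q, q) = 8*Q + 24*q (f(Q, q) = ((q + 2*q) + Q)*8 = (3*q + Q)*8 = (Q + 3*q)*8 = 8*Q + 24*q)
-12077 + f(-213, -221) = -12077 + (8*(-213) + 24*(-221)) = -12077 + (-1704 - 5304) = -12077 - 7008 = -19085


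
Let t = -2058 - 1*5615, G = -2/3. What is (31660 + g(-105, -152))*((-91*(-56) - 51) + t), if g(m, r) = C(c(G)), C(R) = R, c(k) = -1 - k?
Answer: -83201604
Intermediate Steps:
G = -⅔ (G = -2*⅓ = -⅔ ≈ -0.66667)
g(m, r) = -⅓ (g(m, r) = -1 - 1*(-⅔) = -1 + ⅔ = -⅓)
t = -7673 (t = -2058 - 5615 = -7673)
(31660 + g(-105, -152))*((-91*(-56) - 51) + t) = (31660 - ⅓)*((-91*(-56) - 51) - 7673) = 94979*((5096 - 51) - 7673)/3 = 94979*(5045 - 7673)/3 = (94979/3)*(-2628) = -83201604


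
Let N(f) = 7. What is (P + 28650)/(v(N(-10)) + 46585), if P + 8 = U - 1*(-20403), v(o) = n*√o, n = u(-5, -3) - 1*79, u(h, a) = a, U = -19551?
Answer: 196282570/310016451 + 2418508*√7/2170115157 ≈ 0.63608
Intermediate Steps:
n = -82 (n = -3 - 1*79 = -3 - 79 = -82)
v(o) = -82*√o
P = 844 (P = -8 + (-19551 - 1*(-20403)) = -8 + (-19551 + 20403) = -8 + 852 = 844)
(P + 28650)/(v(N(-10)) + 46585) = (844 + 28650)/(-82*√7 + 46585) = 29494/(46585 - 82*√7)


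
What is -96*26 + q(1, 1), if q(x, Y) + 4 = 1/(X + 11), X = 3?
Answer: -34999/14 ≈ -2499.9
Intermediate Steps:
q(x, Y) = -55/14 (q(x, Y) = -4 + 1/(3 + 11) = -4 + 1/14 = -55/14)
-96*26 + q(1, 1) = -96*26 - 55/14 = -2496 - 55/14 = -34999/14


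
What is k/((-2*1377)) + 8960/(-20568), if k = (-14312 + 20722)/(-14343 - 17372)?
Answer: -3260260103/7485304527 ≈ -0.43555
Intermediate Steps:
k = -1282/6343 (k = 6410/(-31715) = 6410*(-1/31715) = -1282/6343 ≈ -0.20211)
k/((-2*1377)) + 8960/(-20568) = -1282/(6343*((-2*1377))) + 8960/(-20568) = -1282/6343/(-2754) + 8960*(-1/20568) = -1282/6343*(-1/2754) - 1120/2571 = 641/8734311 - 1120/2571 = -3260260103/7485304527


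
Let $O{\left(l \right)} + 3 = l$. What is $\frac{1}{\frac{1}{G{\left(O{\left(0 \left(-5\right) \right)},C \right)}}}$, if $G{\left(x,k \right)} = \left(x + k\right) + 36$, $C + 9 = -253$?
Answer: $-229$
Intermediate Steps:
$C = -262$ ($C = -9 - 253 = -262$)
$O{\left(l \right)} = -3 + l$
$G{\left(x,k \right)} = 36 + k + x$ ($G{\left(x,k \right)} = \left(k + x\right) + 36 = 36 + k + x$)
$\frac{1}{\frac{1}{G{\left(O{\left(0 \left(-5\right) \right)},C \right)}}} = \frac{1}{\frac{1}{36 - 262 + \left(-3 + 0 \left(-5\right)\right)}} = \frac{1}{\frac{1}{36 - 262 + \left(-3 + 0\right)}} = \frac{1}{\frac{1}{36 - 262 - 3}} = \frac{1}{\frac{1}{-229}} = \frac{1}{- \frac{1}{229}} = -229$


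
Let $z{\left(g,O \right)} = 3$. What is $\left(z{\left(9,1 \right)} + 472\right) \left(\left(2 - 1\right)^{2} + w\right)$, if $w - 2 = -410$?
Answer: $-193325$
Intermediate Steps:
$w = -408$ ($w = 2 - 410 = -408$)
$\left(z{\left(9,1 \right)} + 472\right) \left(\left(2 - 1\right)^{2} + w\right) = \left(3 + 472\right) \left(\left(2 - 1\right)^{2} - 408\right) = 475 \left(1^{2} - 408\right) = 475 \left(1 - 408\right) = 475 \left(-407\right) = -193325$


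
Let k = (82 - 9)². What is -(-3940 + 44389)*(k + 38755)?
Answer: -1783153716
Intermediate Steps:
k = 5329 (k = 73² = 5329)
-(-3940 + 44389)*(k + 38755) = -(-3940 + 44389)*(5329 + 38755) = -40449*44084 = -1*1783153716 = -1783153716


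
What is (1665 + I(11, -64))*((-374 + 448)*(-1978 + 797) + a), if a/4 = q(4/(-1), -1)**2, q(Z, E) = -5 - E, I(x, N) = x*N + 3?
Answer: -84186120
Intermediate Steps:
I(x, N) = 3 + N*x (I(x, N) = N*x + 3 = 3 + N*x)
a = 64 (a = 4*(-5 - 1*(-1))**2 = 4*(-5 + 1)**2 = 4*(-4)**2 = 4*16 = 64)
(1665 + I(11, -64))*((-374 + 448)*(-1978 + 797) + a) = (1665 + (3 - 64*11))*((-374 + 448)*(-1978 + 797) + 64) = (1665 + (3 - 704))*(74*(-1181) + 64) = (1665 - 701)*(-87394 + 64) = 964*(-87330) = -84186120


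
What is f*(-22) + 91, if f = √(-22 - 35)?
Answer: 91 - 22*I*√57 ≈ 91.0 - 166.1*I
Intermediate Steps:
f = I*√57 (f = √(-57) = I*√57 ≈ 7.5498*I)
f*(-22) + 91 = (I*√57)*(-22) + 91 = -22*I*√57 + 91 = 91 - 22*I*√57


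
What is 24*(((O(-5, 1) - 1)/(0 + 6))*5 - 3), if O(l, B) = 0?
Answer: -92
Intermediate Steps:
24*(((O(-5, 1) - 1)/(0 + 6))*5 - 3) = 24*(((0 - 1)/(0 + 6))*5 - 3) = 24*(-1/6*5 - 3) = 24*(-1*⅙*5 - 3) = 24*(-⅙*5 - 3) = 24*(-⅚ - 3) = 24*(-23/6) = -92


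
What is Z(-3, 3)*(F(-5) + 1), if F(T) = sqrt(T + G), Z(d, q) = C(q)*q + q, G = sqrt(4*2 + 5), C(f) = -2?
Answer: -3 - 3*I*sqrt(5 - sqrt(13)) ≈ -3.0 - 3.5426*I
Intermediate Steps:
G = sqrt(13) (G = sqrt(8 + 5) = sqrt(13) ≈ 3.6056)
Z(d, q) = -q (Z(d, q) = -2*q + q = -q)
F(T) = sqrt(T + sqrt(13))
Z(-3, 3)*(F(-5) + 1) = (-1*3)*(sqrt(-5 + sqrt(13)) + 1) = -3*(1 + sqrt(-5 + sqrt(13))) = -3 - 3*sqrt(-5 + sqrt(13))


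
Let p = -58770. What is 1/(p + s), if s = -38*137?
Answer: -1/63976 ≈ -1.5631e-5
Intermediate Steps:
s = -5206
1/(p + s) = 1/(-58770 - 5206) = 1/(-63976) = -1/63976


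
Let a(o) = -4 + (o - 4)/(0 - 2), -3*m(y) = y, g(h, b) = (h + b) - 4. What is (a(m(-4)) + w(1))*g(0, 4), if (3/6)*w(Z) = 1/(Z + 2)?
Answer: 0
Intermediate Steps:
g(h, b) = -4 + b + h (g(h, b) = (b + h) - 4 = -4 + b + h)
m(y) = -y/3
a(o) = -2 - o/2 (a(o) = -4 + (-4 + o)/(-2) = -4 + (-4 + o)*(-½) = -4 + (2 - o/2) = -2 - o/2)
w(Z) = 2/(2 + Z) (w(Z) = 2/(Z + 2) = 2/(2 + Z))
(a(m(-4)) + w(1))*g(0, 4) = ((-2 - (-1)*(-4)/6) + 2/(2 + 1))*(-4 + 4 + 0) = ((-2 - ½*4/3) + 2/3)*0 = ((-2 - ⅔) + 2*(⅓))*0 = (-8/3 + ⅔)*0 = -2*0 = 0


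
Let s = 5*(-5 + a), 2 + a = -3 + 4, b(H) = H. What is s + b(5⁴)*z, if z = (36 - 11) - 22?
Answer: 1845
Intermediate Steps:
a = -1 (a = -2 + (-3 + 4) = -2 + 1 = -1)
z = 3 (z = 25 - 22 = 3)
s = -30 (s = 5*(-5 - 1) = 5*(-6) = -30)
s + b(5⁴)*z = -30 + 5⁴*3 = -30 + 625*3 = -30 + 1875 = 1845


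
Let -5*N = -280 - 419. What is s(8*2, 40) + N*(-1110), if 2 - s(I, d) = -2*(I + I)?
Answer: -155112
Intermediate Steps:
s(I, d) = 2 + 4*I (s(I, d) = 2 - (-2)*(I + I) = 2 - (-2)*2*I = 2 - (-4)*I = 2 + 4*I)
N = 699/5 (N = -(-280 - 419)/5 = -1/5*(-699) = 699/5 ≈ 139.80)
s(8*2, 40) + N*(-1110) = (2 + 4*(8*2)) + (699/5)*(-1110) = (2 + 4*16) - 155178 = (2 + 64) - 155178 = 66 - 155178 = -155112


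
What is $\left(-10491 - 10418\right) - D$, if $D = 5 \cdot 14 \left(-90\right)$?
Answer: $-14609$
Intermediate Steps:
$D = -6300$ ($D = 70 \left(-90\right) = -6300$)
$\left(-10491 - 10418\right) - D = \left(-10491 - 10418\right) - -6300 = -20909 + 6300 = -14609$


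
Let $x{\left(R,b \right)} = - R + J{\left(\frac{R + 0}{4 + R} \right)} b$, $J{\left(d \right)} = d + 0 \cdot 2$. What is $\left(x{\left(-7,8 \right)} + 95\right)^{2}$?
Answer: $\frac{131044}{9} \approx 14560.0$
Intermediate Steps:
$J{\left(d \right)} = d$ ($J{\left(d \right)} = d + 0 = d$)
$x{\left(R,b \right)} = - R + \frac{R b}{4 + R}$ ($x{\left(R,b \right)} = - R + \frac{R + 0}{4 + R} b = - R + \frac{R}{4 + R} b = - R + \frac{R b}{4 + R}$)
$\left(x{\left(-7,8 \right)} + 95\right)^{2} = \left(- \frac{7 \left(-4 + 8 - -7\right)}{4 - 7} + 95\right)^{2} = \left(- \frac{7 \left(-4 + 8 + 7\right)}{-3} + 95\right)^{2} = \left(\left(-7\right) \left(- \frac{1}{3}\right) 11 + 95\right)^{2} = \left(\frac{77}{3} + 95\right)^{2} = \left(\frac{362}{3}\right)^{2} = \frac{131044}{9}$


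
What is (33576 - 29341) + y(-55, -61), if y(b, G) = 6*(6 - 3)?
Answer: 4253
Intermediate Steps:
y(b, G) = 18 (y(b, G) = 6*3 = 18)
(33576 - 29341) + y(-55, -61) = (33576 - 29341) + 18 = 4235 + 18 = 4253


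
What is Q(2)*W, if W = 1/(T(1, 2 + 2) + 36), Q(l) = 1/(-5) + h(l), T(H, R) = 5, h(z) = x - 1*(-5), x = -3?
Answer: 9/205 ≈ 0.043902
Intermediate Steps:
h(z) = 2 (h(z) = -3 - 1*(-5) = -3 + 5 = 2)
Q(l) = 9/5 (Q(l) = 1/(-5) + 2 = -1/5 + 2 = 9/5)
W = 1/41 (W = 1/(5 + 36) = 1/41 ≈ 0.024390)
Q(2)*W = (9/5)*(1/41) = 9/205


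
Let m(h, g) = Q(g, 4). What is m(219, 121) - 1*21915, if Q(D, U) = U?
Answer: -21911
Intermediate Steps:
m(h, g) = 4
m(219, 121) - 1*21915 = 4 - 1*21915 = 4 - 21915 = -21911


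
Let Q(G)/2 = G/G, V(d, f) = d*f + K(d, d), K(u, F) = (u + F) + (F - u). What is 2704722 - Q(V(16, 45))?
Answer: 2704720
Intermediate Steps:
K(u, F) = 2*F (K(u, F) = (F + u) + (F - u) = 2*F)
V(d, f) = 2*d + d*f (V(d, f) = d*f + 2*d = 2*d + d*f)
Q(G) = 2 (Q(G) = 2*(G/G) = 2*1 = 2)
2704722 - Q(V(16, 45)) = 2704722 - 1*2 = 2704722 - 2 = 2704720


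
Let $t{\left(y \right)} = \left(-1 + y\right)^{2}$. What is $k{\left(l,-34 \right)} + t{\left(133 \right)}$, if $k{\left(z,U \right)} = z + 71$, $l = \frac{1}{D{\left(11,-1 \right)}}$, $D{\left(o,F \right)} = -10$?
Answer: $\frac{174949}{10} \approx 17495.0$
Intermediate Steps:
$l = - \frac{1}{10}$ ($l = \frac{1}{-10} = - \frac{1}{10} \approx -0.1$)
$k{\left(z,U \right)} = 71 + z$
$k{\left(l,-34 \right)} + t{\left(133 \right)} = \left(71 - \frac{1}{10}\right) + \left(-1 + 133\right)^{2} = \frac{709}{10} + 132^{2} = \frac{709}{10} + 17424 = \frac{174949}{10}$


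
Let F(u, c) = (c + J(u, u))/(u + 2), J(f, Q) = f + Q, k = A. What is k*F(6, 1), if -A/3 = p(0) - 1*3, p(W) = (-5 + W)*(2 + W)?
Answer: 507/8 ≈ 63.375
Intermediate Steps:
A = 39 (A = -3*((-10 + 0² - 3*0) - 1*3) = -3*((-10 + 0 + 0) - 3) = -3*(-10 - 3) = -3*(-13) = 39)
k = 39
J(f, Q) = Q + f
F(u, c) = (c + 2*u)/(2 + u) (F(u, c) = (c + (u + u))/(u + 2) = (c + 2*u)/(2 + u))
k*F(6, 1) = 39*((1 + 2*6)/(2 + 6)) = 39*((1 + 12)/8) = 39*((⅛)*13) = 39*(13/8) = 507/8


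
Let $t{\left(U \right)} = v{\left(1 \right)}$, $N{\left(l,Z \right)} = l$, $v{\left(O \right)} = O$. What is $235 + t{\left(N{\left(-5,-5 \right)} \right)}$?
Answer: $236$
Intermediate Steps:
$t{\left(U \right)} = 1$
$235 + t{\left(N{\left(-5,-5 \right)} \right)} = 235 + 1 = 236$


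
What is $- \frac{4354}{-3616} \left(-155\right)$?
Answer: $- \frac{337435}{1808} \approx -186.63$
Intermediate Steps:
$- \frac{4354}{-3616} \left(-155\right) = - \frac{4354 \left(-1\right)}{3616} \left(-155\right) = \left(-1\right) \left(- \frac{2177}{1808}\right) \left(-155\right) = \frac{2177}{1808} \left(-155\right) = - \frac{337435}{1808}$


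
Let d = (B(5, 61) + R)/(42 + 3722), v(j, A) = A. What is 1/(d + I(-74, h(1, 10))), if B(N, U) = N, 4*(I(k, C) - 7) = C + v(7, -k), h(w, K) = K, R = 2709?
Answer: 1882/54053 ≈ 0.034818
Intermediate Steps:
I(k, C) = 7 - k/4 + C/4 (I(k, C) = 7 + (C - k)/4 = 7 + (-k/4 + C/4) = 7 - k/4 + C/4)
d = 1357/1882 (d = (5 + 2709)/(42 + 3722) = 2714/3764 = 2714*(1/3764) = 1357/1882 ≈ 0.72104)
1/(d + I(-74, h(1, 10))) = 1/(1357/1882 + (7 - ¼*(-74) + (¼)*10)) = 1/(1357/1882 + (7 + 37/2 + 5/2)) = 1/(1357/1882 + 28) = 1/(54053/1882) = 1882/54053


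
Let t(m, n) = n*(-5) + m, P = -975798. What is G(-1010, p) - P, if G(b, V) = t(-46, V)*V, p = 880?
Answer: -2936682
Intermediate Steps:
t(m, n) = m - 5*n (t(m, n) = -5*n + m = m - 5*n)
G(b, V) = V*(-46 - 5*V) (G(b, V) = (-46 - 5*V)*V = V*(-46 - 5*V))
G(-1010, p) - P = -1*880*(46 + 5*880) - 1*(-975798) = -1*880*(46 + 4400) + 975798 = -1*880*4446 + 975798 = -3912480 + 975798 = -2936682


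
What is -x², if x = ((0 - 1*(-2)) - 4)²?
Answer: -16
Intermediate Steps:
x = 4 (x = ((0 + 2) - 4)² = (2 - 4)² = (-2)² = 4)
-x² = -1*4² = -1*16 = -16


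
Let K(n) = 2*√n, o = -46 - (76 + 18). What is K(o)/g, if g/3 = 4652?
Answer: I*√35/3489 ≈ 0.0016956*I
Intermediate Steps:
o = -140 (o = -46 - 1*94 = -46 - 94 = -140)
g = 13956 (g = 3*4652 = 13956)
K(o)/g = (2*√(-140))/13956 = (2*(2*I*√35))*(1/13956) = (4*I*√35)*(1/13956) = I*√35/3489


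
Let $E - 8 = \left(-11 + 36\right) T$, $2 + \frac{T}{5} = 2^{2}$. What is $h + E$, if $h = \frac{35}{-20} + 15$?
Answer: $\frac{1085}{4} \approx 271.25$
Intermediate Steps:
$T = 10$ ($T = -10 + 5 \cdot 2^{2} = -10 + 5 \cdot 4 = -10 + 20 = 10$)
$E = 258$ ($E = 8 + \left(-11 + 36\right) 10 = 8 + 25 \cdot 10 = 8 + 250 = 258$)
$h = \frac{53}{4}$ ($h = 35 \left(- \frac{1}{20}\right) + 15 = - \frac{7}{4} + 15 = \frac{53}{4} \approx 13.25$)
$h + E = \frac{53}{4} + 258 = \frac{1085}{4}$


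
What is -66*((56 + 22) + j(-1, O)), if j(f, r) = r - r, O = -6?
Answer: -5148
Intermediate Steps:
j(f, r) = 0
-66*((56 + 22) + j(-1, O)) = -66*((56 + 22) + 0) = -66*(78 + 0) = -66*78 = -5148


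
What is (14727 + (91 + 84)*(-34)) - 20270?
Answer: -11493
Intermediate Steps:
(14727 + (91 + 84)*(-34)) - 20270 = (14727 + 175*(-34)) - 20270 = (14727 - 5950) - 20270 = 8777 - 20270 = -11493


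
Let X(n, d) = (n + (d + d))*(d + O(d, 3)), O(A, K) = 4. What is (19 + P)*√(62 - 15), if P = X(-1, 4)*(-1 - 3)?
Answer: -205*√47 ≈ -1405.4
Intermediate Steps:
X(n, d) = (4 + d)*(n + 2*d) (X(n, d) = (n + (d + d))*(d + 4) = (n + 2*d)*(4 + d) = (4 + d)*(n + 2*d))
P = -224 (P = (2*4² + 4*(-1) + 8*4 + 4*(-1))*(-1 - 3) = (2*16 - 4 + 32 - 4)*(-4) = (32 - 4 + 32 - 4)*(-4) = 56*(-4) = -224)
(19 + P)*√(62 - 15) = (19 - 224)*√(62 - 15) = -205*√47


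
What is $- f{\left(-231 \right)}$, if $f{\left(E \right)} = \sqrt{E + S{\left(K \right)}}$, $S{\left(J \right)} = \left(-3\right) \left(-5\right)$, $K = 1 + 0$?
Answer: $- 6 i \sqrt{6} \approx - 14.697 i$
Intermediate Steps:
$K = 1$
$S{\left(J \right)} = 15$
$f{\left(E \right)} = \sqrt{15 + E}$ ($f{\left(E \right)} = \sqrt{E + 15} = \sqrt{15 + E}$)
$- f{\left(-231 \right)} = - \sqrt{15 - 231} = - \sqrt{-216} = - 6 i \sqrt{6}$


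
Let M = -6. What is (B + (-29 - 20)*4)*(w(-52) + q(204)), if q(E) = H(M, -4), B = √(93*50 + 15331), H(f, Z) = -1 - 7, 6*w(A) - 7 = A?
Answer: 3038 - 31*√19981/2 ≈ 847.01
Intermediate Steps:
w(A) = 7/6 + A/6
H(f, Z) = -8
B = √19981 (B = √(4650 + 15331) = √19981 ≈ 141.35)
q(E) = -8
(B + (-29 - 20)*4)*(w(-52) + q(204)) = (√19981 + (-29 - 20)*4)*((7/6 + (⅙)*(-52)) - 8) = (√19981 - 49*4)*((7/6 - 26/3) - 8) = (√19981 - 196)*(-15/2 - 8) = (-196 + √19981)*(-31/2) = 3038 - 31*√19981/2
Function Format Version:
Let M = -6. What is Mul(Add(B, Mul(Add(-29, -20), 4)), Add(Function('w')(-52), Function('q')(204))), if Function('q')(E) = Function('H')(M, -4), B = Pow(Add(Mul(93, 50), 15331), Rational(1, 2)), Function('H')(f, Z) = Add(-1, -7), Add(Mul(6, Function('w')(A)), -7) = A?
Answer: Add(3038, Mul(Rational(-31, 2), Pow(19981, Rational(1, 2)))) ≈ 847.01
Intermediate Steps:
Function('w')(A) = Add(Rational(7, 6), Mul(Rational(1, 6), A))
Function('H')(f, Z) = -8
B = Pow(19981, Rational(1, 2)) (B = Pow(Add(4650, 15331), Rational(1, 2)) = Pow(19981, Rational(1, 2)) ≈ 141.35)
Function('q')(E) = -8
Mul(Add(B, Mul(Add(-29, -20), 4)), Add(Function('w')(-52), Function('q')(204))) = Mul(Add(Pow(19981, Rational(1, 2)), Mul(Add(-29, -20), 4)), Add(Add(Rational(7, 6), Mul(Rational(1, 6), -52)), -8)) = Mul(Add(Pow(19981, Rational(1, 2)), Mul(-49, 4)), Add(Add(Rational(7, 6), Rational(-26, 3)), -8)) = Mul(Add(Pow(19981, Rational(1, 2)), -196), Add(Rational(-15, 2), -8)) = Mul(Add(-196, Pow(19981, Rational(1, 2))), Rational(-31, 2)) = Add(3038, Mul(Rational(-31, 2), Pow(19981, Rational(1, 2))))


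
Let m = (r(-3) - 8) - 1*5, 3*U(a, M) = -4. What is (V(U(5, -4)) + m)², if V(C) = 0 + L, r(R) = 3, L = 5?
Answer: 25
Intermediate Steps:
U(a, M) = -4/3 (U(a, M) = (⅓)*(-4) = -4/3)
m = -10 (m = (3 - 8) - 1*5 = -5 - 5 = -10)
V(C) = 5 (V(C) = 0 + 5 = 5)
(V(U(5, -4)) + m)² = (5 - 10)² = (-5)² = 25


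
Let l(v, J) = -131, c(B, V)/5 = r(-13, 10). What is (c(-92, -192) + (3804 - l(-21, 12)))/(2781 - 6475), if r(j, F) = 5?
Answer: -1980/1847 ≈ -1.0720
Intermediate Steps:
c(B, V) = 25 (c(B, V) = 5*5 = 25)
(c(-92, -192) + (3804 - l(-21, 12)))/(2781 - 6475) = (25 + (3804 - 1*(-131)))/(2781 - 6475) = (25 + (3804 + 131))/(-3694) = (25 + 3935)*(-1/3694) = 3960*(-1/3694) = -1980/1847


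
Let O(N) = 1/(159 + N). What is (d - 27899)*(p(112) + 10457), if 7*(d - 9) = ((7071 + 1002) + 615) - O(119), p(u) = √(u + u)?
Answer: -542286185389/1946 - 103717354*√14/973 ≈ -2.7907e+8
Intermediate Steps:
p(u) = √2*√u (p(u) = √(2*u) = √2*√u)
d = 2432777/1946 (d = 9 + (((7071 + 1002) + 615) - 1/(159 + 119))/7 = 9 + ((8073 + 615) - 1/278)/7 = 9 + (8688 - 1*1/278)/7 = 9 + (8688 - 1/278)/7 = 9 + (⅐)*(2415263/278) = 9 + 2415263/1946 = 2432777/1946 ≈ 1250.1)
(d - 27899)*(p(112) + 10457) = (2432777/1946 - 27899)*(√2*√112 + 10457) = -51858677*(√2*(4*√7) + 10457)/1946 = -51858677*(4*√14 + 10457)/1946 = -51858677*(10457 + 4*√14)/1946 = -542286185389/1946 - 103717354*√14/973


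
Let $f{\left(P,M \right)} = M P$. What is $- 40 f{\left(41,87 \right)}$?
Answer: $-142680$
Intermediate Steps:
$- 40 f{\left(41,87 \right)} = - 40 \cdot 87 \cdot 41 = \left(-40\right) 3567 = -142680$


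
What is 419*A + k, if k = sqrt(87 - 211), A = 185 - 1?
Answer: 77096 + 2*I*sqrt(31) ≈ 77096.0 + 11.136*I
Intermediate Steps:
A = 184
k = 2*I*sqrt(31) (k = sqrt(-124) = 2*I*sqrt(31) ≈ 11.136*I)
419*A + k = 419*184 + 2*I*sqrt(31) = 77096 + 2*I*sqrt(31)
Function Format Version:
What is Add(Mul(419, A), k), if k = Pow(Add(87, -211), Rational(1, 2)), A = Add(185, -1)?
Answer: Add(77096, Mul(2, I, Pow(31, Rational(1, 2)))) ≈ Add(77096., Mul(11.136, I))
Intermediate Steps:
A = 184
k = Mul(2, I, Pow(31, Rational(1, 2))) (k = Pow(-124, Rational(1, 2)) = Mul(2, I, Pow(31, Rational(1, 2))) ≈ Mul(11.136, I))
Add(Mul(419, A), k) = Add(Mul(419, 184), Mul(2, I, Pow(31, Rational(1, 2)))) = Add(77096, Mul(2, I, Pow(31, Rational(1, 2))))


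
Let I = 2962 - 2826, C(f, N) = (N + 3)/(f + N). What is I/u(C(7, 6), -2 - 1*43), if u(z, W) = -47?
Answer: -136/47 ≈ -2.8936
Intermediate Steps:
C(f, N) = (3 + N)/(N + f)
I = 136
I/u(C(7, 6), -2 - 1*43) = 136/(-47) = 136*(-1/47) = -136/47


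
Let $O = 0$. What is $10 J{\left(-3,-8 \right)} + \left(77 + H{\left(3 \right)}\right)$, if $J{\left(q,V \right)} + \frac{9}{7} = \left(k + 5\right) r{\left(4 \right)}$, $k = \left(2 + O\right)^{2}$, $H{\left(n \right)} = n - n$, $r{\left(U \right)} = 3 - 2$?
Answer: $\frac{1079}{7} \approx 154.14$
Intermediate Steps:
$r{\left(U \right)} = 1$
$H{\left(n \right)} = 0$
$k = 4$ ($k = \left(2 + 0\right)^{2} = 2^{2} = 4$)
$J{\left(q,V \right)} = \frac{54}{7}$ ($J{\left(q,V \right)} = - \frac{9}{7} + \left(4 + 5\right) 1 = - \frac{9}{7} + 9 \cdot 1 = - \frac{9}{7} + 9 = \frac{54}{7}$)
$10 J{\left(-3,-8 \right)} + \left(77 + H{\left(3 \right)}\right) = 10 \cdot \frac{54}{7} + \left(77 + 0\right) = \frac{540}{7} + 77 = \frac{1079}{7}$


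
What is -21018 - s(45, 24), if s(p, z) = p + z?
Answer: -21087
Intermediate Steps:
-21018 - s(45, 24) = -21018 - (45 + 24) = -21018 - 1*69 = -21018 - 69 = -21087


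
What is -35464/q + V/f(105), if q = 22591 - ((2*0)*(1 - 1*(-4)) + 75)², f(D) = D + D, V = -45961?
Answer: -393610883/1781430 ≈ -220.95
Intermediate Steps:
f(D) = 2*D
q = 16966 (q = 22591 - (0*(1 + 4) + 75)² = 22591 - (0*5 + 75)² = 22591 - (0 + 75)² = 22591 - 1*75² = 22591 - 1*5625 = 22591 - 5625 = 16966)
-35464/q + V/f(105) = -35464/16966 - 45961/(2*105) = -35464*1/16966 - 45961/210 = -17732/8483 - 45961*1/210 = -17732/8483 - 45961/210 = -393610883/1781430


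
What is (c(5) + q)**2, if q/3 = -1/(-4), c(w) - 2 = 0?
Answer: 121/16 ≈ 7.5625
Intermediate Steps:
c(w) = 2 (c(w) = 2 + 0 = 2)
q = 3/4 (q = 3*(-1/(-4)) = 3*(-1*(-1/4)) = 3*(1/4) = 3/4 ≈ 0.75000)
(c(5) + q)**2 = (2 + 3/4)**2 = (11/4)**2 = 121/16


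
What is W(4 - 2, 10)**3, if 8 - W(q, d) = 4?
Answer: 64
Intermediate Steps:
W(q, d) = 4 (W(q, d) = 8 - 1*4 = 8 - 4 = 4)
W(4 - 2, 10)**3 = 4**3 = 64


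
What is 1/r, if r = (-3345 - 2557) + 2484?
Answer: -1/3418 ≈ -0.00029257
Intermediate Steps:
r = -3418 (r = -5902 + 2484 = -3418)
1/r = 1/(-3418) = -1/3418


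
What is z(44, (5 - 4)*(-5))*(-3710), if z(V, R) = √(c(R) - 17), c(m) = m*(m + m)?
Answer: -3710*√33 ≈ -21312.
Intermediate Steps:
c(m) = 2*m² (c(m) = m*(2*m) = 2*m²)
z(V, R) = √(-17 + 2*R²) (z(V, R) = √(2*R² - 17) = √(-17 + 2*R²))
z(44, (5 - 4)*(-5))*(-3710) = √(-17 + 2*((5 - 4)*(-5))²)*(-3710) = √(-17 + 2*(1*(-5))²)*(-3710) = √(-17 + 2*(-5)²)*(-3710) = √(-17 + 2*25)*(-3710) = √(-17 + 50)*(-3710) = √33*(-3710) = -3710*√33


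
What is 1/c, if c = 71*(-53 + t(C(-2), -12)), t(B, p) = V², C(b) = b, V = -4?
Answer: -1/2627 ≈ -0.00038066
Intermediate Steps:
t(B, p) = 16 (t(B, p) = (-4)² = 16)
c = -2627 (c = 71*(-53 + 16) = 71*(-37) = -2627)
1/c = 1/(-2627) = -1/2627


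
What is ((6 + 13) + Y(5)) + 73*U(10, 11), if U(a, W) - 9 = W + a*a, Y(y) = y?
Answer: 8784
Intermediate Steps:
U(a, W) = 9 + W + a² (U(a, W) = 9 + (W + a*a) = 9 + (W + a²) = 9 + W + a²)
((6 + 13) + Y(5)) + 73*U(10, 11) = ((6 + 13) + 5) + 73*(9 + 11 + 10²) = (19 + 5) + 73*(9 + 11 + 100) = 24 + 73*120 = 24 + 8760 = 8784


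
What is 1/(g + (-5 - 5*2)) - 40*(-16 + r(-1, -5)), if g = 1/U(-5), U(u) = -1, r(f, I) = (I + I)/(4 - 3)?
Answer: 16639/16 ≈ 1039.9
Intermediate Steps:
r(f, I) = 2*I (r(f, I) = (2*I)/1 = (2*I)*1 = 2*I)
g = -1 (g = 1/(-1) = 1*(-1) = -1)
1/(g + (-5 - 5*2)) - 40*(-16 + r(-1, -5)) = 1/(-1 + (-5 - 5*2)) - 40*(-16 + 2*(-5)) = 1/(-1 + (-5 - 10)) - 40*(-16 - 10) = 1/(-1 - 15) - 40*(-26) = 1/(-16) + 1040 = -1/16 + 1040 = 16639/16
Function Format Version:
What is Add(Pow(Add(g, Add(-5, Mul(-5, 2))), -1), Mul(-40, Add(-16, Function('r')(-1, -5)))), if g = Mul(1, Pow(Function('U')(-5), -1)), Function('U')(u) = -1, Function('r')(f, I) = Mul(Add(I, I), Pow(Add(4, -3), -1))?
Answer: Rational(16639, 16) ≈ 1039.9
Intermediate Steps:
Function('r')(f, I) = Mul(2, I) (Function('r')(f, I) = Mul(Mul(2, I), Pow(1, -1)) = Mul(Mul(2, I), 1) = Mul(2, I))
g = -1 (g = Mul(1, Pow(-1, -1)) = Mul(1, -1) = -1)
Add(Pow(Add(g, Add(-5, Mul(-5, 2))), -1), Mul(-40, Add(-16, Function('r')(-1, -5)))) = Add(Pow(Add(-1, Add(-5, Mul(-5, 2))), -1), Mul(-40, Add(-16, Mul(2, -5)))) = Add(Pow(Add(-1, Add(-5, -10)), -1), Mul(-40, Add(-16, -10))) = Add(Pow(Add(-1, -15), -1), Mul(-40, -26)) = Add(Pow(-16, -1), 1040) = Add(Rational(-1, 16), 1040) = Rational(16639, 16)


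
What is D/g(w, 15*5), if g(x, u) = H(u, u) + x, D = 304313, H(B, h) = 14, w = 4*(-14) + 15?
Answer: -304313/27 ≈ -11271.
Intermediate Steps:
w = -41 (w = -56 + 15 = -41)
g(x, u) = 14 + x
D/g(w, 15*5) = 304313/(14 - 41) = 304313/(-27) = 304313*(-1/27) = -304313/27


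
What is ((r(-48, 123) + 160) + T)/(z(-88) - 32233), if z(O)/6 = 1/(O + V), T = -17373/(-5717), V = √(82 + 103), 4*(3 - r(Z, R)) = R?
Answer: -150760003829675/35919134478801836 + 1856271*√185/17959567239400918 ≈ -0.0041972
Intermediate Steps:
r(Z, R) = 3 - R/4
V = √185 ≈ 13.601
T = 17373/5717 (T = -17373*(-1/5717) = 17373/5717 ≈ 3.0388)
z(O) = 6/(O + √185)
((r(-48, 123) + 160) + T)/(z(-88) - 32233) = (((3 - ¼*123) + 160) + 17373/5717)/(6/(-88 + √185) - 32233) = (((3 - 123/4) + 160) + 17373/5717)/(-32233 + 6/(-88 + √185)) = ((-111/4 + 160) + 17373/5717)/(-32233 + 6/(-88 + √185)) = (529/4 + 17373/5717)/(-32233 + 6/(-88 + √185)) = 3093785/(22868*(-32233 + 6/(-88 + √185)))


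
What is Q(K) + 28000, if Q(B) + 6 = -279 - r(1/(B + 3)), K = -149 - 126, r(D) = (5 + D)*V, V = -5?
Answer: 7545275/272 ≈ 27740.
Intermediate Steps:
r(D) = -25 - 5*D (r(D) = (5 + D)*(-5) = -25 - 5*D)
K = -275
Q(B) = -260 + 5/(3 + B) (Q(B) = -6 + (-279 - (-25 - 5/(B + 3))) = -6 + (-279 - (-25 - 5/(3 + B))) = -6 + (-279 + (25 + 5/(3 + B))) = -6 + (-254 + 5/(3 + B)) = -260 + 5/(3 + B))
Q(K) + 28000 = 5*(-155 - 52*(-275))/(3 - 275) + 28000 = 5*(-155 + 14300)/(-272) + 28000 = 5*(-1/272)*14145 + 28000 = -70725/272 + 28000 = 7545275/272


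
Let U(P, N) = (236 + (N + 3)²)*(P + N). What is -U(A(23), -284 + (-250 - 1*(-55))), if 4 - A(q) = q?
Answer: 112952376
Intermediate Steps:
A(q) = 4 - q
U(P, N) = (236 + (3 + N)²)*(N + P)
-U(A(23), -284 + (-250 - 1*(-55))) = -(236*(-284 + (-250 - 1*(-55))) + 236*(4 - 1*23) + (-284 + (-250 - 1*(-55)))*(3 + (-284 + (-250 - 1*(-55))))² + (4 - 1*23)*(3 + (-284 + (-250 - 1*(-55))))²) = -(236*(-284 + (-250 + 55)) + 236*(4 - 23) + (-284 + (-250 + 55))*(3 + (-284 + (-250 + 55)))² + (4 - 23)*(3 + (-284 + (-250 + 55)))²) = -(236*(-284 - 195) + 236*(-19) + (-284 - 195)*(3 + (-284 - 195))² - 19*(3 + (-284 - 195))²) = -(236*(-479) - 4484 - 479*(3 - 479)² - 19*(3 - 479)²) = -(-113044 - 4484 - 479*(-476)² - 19*(-476)²) = -(-113044 - 4484 - 479*226576 - 19*226576) = -(-113044 - 4484 - 108529904 - 4304944) = -1*(-112952376) = 112952376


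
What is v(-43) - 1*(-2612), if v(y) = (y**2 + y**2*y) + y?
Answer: -75089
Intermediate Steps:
v(y) = y + y**2 + y**3 (v(y) = (y**2 + y**3) + y = y + y**2 + y**3)
v(-43) - 1*(-2612) = -43*(1 - 43 + (-43)**2) - 1*(-2612) = -43*(1 - 43 + 1849) + 2612 = -43*1807 + 2612 = -77701 + 2612 = -75089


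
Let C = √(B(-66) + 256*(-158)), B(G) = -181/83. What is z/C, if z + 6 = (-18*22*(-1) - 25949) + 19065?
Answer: 6494*I*√278661295/3357365 ≈ 32.289*I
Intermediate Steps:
B(G) = -181/83 (B(G) = -181*1/83 = -181/83)
C = I*√278661295/83 (C = √(-181/83 + 256*(-158)) = √(-181/83 - 40448) = √(-3357365/83) = I*√278661295/83 ≈ 201.12*I)
z = -6494 (z = -6 + ((-18*22*(-1) - 25949) + 19065) = -6 + ((-396*(-1) - 25949) + 19065) = -6 + ((396 - 25949) + 19065) = -6 + (-25553 + 19065) = -6 - 6488 = -6494)
z/C = -6494*(-I*√278661295/3357365) = -(-6494)*I*√278661295/3357365 = 6494*I*√278661295/3357365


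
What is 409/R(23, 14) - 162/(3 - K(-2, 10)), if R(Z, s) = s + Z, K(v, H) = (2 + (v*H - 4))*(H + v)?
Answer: 67217/6623 ≈ 10.149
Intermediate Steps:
K(v, H) = (-2 + H*v)*(H + v) (K(v, H) = (2 + (H*v - 4))*(H + v) = (2 + (-4 + H*v))*(H + v) = (-2 + H*v)*(H + v))
R(Z, s) = Z + s
409/R(23, 14) - 162/(3 - K(-2, 10)) = 409/(23 + 14) - 162/(3 - (-2*10 - 2*(-2) + 10*(-2)² - 2*10²)) = 409/37 - 162/(3 - (-20 + 4 + 10*4 - 2*100)) = 409*(1/37) - 162/(3 - (-20 + 4 + 40 - 200)) = 409/37 - 162/(3 - 1*(-176)) = 409/37 - 162/(3 + 176) = 409/37 - 162/179 = 67217/6623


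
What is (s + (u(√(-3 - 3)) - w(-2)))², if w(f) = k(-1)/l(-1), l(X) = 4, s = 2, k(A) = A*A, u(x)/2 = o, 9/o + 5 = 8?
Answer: 961/16 ≈ 60.063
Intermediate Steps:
o = 3 (o = 9/(-5 + 8) = 9/3 = 9*(⅓) = 3)
u(x) = 6 (u(x) = 2*3 = 6)
k(A) = A²
w(f) = ¼ (w(f) = (-1)²/4 = 1*(¼) = ¼)
(s + (u(√(-3 - 3)) - w(-2)))² = (2 + (6 - 1*¼))² = (2 + (6 - ¼))² = (2 + 23/4)² = (31/4)² = 961/16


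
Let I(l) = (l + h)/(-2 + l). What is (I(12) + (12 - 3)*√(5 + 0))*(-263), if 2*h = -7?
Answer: -4471/20 - 2367*√5 ≈ -5516.3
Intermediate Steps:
h = -7/2 (h = (½)*(-7) = -7/2 ≈ -3.5000)
I(l) = (-7/2 + l)/(-2 + l) (I(l) = (l - 7/2)/(-2 + l) = (-7/2 + l)/(-2 + l))
(I(12) + (12 - 3)*√(5 + 0))*(-263) = ((-7/2 + 12)/(-2 + 12) + (12 - 3)*√(5 + 0))*(-263) = ((17/2)/10 + 9*√5)*(-263) = ((⅒)*(17/2) + 9*√5)*(-263) = (17/20 + 9*√5)*(-263) = -4471/20 - 2367*√5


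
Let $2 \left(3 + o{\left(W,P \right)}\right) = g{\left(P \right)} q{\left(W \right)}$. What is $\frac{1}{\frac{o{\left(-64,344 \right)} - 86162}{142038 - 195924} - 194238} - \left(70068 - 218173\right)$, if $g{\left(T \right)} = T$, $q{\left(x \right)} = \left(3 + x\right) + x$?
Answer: $\frac{1550155971116429}{10466601203} \approx 1.4811 \cdot 10^{5}$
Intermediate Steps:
$q{\left(x \right)} = 3 + 2 x$
$o{\left(W,P \right)} = -3 + \frac{P \left(3 + 2 W\right)}{2}$
$\frac{1}{\frac{o{\left(-64,344 \right)} - 86162}{142038 - 195924} - 194238} - \left(70068 - 218173\right) = \frac{1}{\frac{\left(-3 + \frac{1}{2} \cdot 344 \left(3 + 2 \left(-64\right)\right)\right) - 86162}{142038 - 195924} - 194238} - \left(70068 - 218173\right) = \frac{1}{\frac{\left(-3 + \frac{1}{2} \cdot 344 \left(3 - 128\right)\right) - 86162}{-53886} - 194238} - \left(70068 - 218173\right) = \frac{1}{\left(\left(-3 + \frac{1}{2} \cdot 344 \left(-125\right)\right) - 86162\right) \left(- \frac{1}{53886}\right) - 194238} - -148105 = \frac{1}{\left(\left(-3 - 21500\right) - 86162\right) \left(- \frac{1}{53886}\right) - 194238} + 148105 = \frac{1}{\left(-21503 - 86162\right) \left(- \frac{1}{53886}\right) - 194238} + 148105 = \frac{1}{\left(-107665\right) \left(- \frac{1}{53886}\right) - 194238} + 148105 = \frac{1}{\frac{107665}{53886} - 194238} + 148105 = \frac{1}{- \frac{10466601203}{53886}} + 148105 = - \frac{53886}{10466601203} + 148105 = \frac{1550155971116429}{10466601203}$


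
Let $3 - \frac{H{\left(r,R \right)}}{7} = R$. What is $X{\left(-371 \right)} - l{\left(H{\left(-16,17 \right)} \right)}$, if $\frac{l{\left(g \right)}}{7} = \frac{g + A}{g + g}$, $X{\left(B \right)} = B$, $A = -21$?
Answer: $- \frac{1501}{4} \approx -375.25$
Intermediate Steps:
$H{\left(r,R \right)} = 21 - 7 R$
$l{\left(g \right)} = \frac{7 \left(-21 + g\right)}{2 g}$ ($l{\left(g \right)} = 7 \frac{g - 21}{g + g} = 7 \frac{-21 + g}{2 g} = \frac{7 \left(-21 + g\right)}{2 g}$)
$X{\left(-371 \right)} - l{\left(H{\left(-16,17 \right)} \right)} = -371 - \frac{7 \left(-21 + \left(21 - 119\right)\right)}{2 \left(21 - 119\right)} = -371 - \frac{7 \left(-21 - 98\right)}{2 \left(-98\right)} = -371 - \frac{7}{2} \left(- \frac{1}{98}\right) \left(-119\right) = -371 - \frac{17}{4} = - \frac{1501}{4}$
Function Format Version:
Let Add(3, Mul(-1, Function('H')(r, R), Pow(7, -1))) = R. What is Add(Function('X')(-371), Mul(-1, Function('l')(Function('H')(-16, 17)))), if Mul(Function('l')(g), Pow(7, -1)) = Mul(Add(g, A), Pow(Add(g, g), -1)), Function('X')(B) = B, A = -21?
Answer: Rational(-1501, 4) ≈ -375.25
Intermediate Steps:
Function('H')(r, R) = Add(21, Mul(-7, R))
Function('l')(g) = Mul(Rational(7, 2), Pow(g, -1), Add(-21, g)) (Function('l')(g) = Mul(7, Mul(Add(g, -21), Pow(Add(g, g), -1))) = Mul(7, Mul(Add(-21, g), Pow(Mul(2, g), -1))) = Mul(7, Mul(Add(-21, g), Mul(Rational(1, 2), Pow(g, -1)))) = Mul(7, Mul(Rational(1, 2), Pow(g, -1), Add(-21, g))) = Mul(Rational(7, 2), Pow(g, -1), Add(-21, g)))
Add(Function('X')(-371), Mul(-1, Function('l')(Function('H')(-16, 17)))) = Add(-371, Mul(-1, Mul(Rational(7, 2), Pow(Add(21, Mul(-7, 17)), -1), Add(-21, Add(21, Mul(-7, 17)))))) = Add(-371, Mul(-1, Mul(Rational(7, 2), Pow(Add(21, -119), -1), Add(-21, Add(21, -119))))) = Add(-371, Mul(-1, Mul(Rational(7, 2), Pow(-98, -1), Add(-21, -98)))) = Add(-371, Mul(-1, Mul(Rational(7, 2), Rational(-1, 98), -119))) = Add(-371, Mul(-1, Rational(17, 4))) = Add(-371, Rational(-17, 4)) = Rational(-1501, 4)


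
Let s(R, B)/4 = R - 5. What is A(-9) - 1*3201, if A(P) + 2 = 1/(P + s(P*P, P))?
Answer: -944884/295 ≈ -3203.0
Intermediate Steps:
s(R, B) = -20 + 4*R (s(R, B) = 4*(R - 5) = 4*(-5 + R) = -20 + 4*R)
A(P) = -2 + 1/(-20 + P + 4*P²) (A(P) = -2 + 1/(P + (-20 + 4*(P*P))) = -2 + 1/(P + (-20 + 4*P²)) = -2 + 1/(-20 + P + 4*P²))
A(-9) - 1*3201 = (41 - 8*(-9)² - 2*(-9))/(-20 - 9 + 4*(-9)²) - 1*3201 = (41 - 8*81 + 18)/(-20 - 9 + 4*81) - 3201 = (41 - 648 + 18)/(-20 - 9 + 324) - 3201 = -589/295 - 3201 = -944884/295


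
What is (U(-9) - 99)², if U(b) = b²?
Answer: 324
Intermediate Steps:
(U(-9) - 99)² = ((-9)² - 99)² = (81 - 99)² = (-18)² = 324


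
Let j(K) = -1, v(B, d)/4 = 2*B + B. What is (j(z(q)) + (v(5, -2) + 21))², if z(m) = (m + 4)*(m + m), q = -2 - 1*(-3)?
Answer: 6400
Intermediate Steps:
v(B, d) = 12*B (v(B, d) = 4*(2*B + B) = 4*(3*B) = 12*B)
q = 1 (q = -2 + 3 = 1)
z(m) = 2*m*(4 + m) (z(m) = (4 + m)*(2*m) = 2*m*(4 + m))
(j(z(q)) + (v(5, -2) + 21))² = (-1 + (12*5 + 21))² = (-1 + (60 + 21))² = (-1 + 81)² = 80² = 6400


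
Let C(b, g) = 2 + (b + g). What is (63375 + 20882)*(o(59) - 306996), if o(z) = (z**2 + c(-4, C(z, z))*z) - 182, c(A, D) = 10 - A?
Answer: -25519001847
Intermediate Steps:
C(b, g) = 2 + b + g
o(z) = -182 + z**2 + 14*z (o(z) = (z**2 + (10 - 1*(-4))*z) - 182 = (z**2 + (10 + 4)*z) - 182 = (z**2 + 14*z) - 182 = -182 + z**2 + 14*z)
(63375 + 20882)*(o(59) - 306996) = (63375 + 20882)*((-182 + 59**2 + 14*59) - 306996) = 84257*((-182 + 3481 + 826) - 306996) = 84257*(4125 - 306996) = 84257*(-302871) = -25519001847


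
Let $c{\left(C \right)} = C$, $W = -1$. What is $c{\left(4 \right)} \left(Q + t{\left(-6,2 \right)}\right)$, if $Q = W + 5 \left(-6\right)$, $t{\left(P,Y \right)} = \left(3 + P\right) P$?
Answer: $-52$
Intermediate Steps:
$t{\left(P,Y \right)} = P \left(3 + P\right)$
$Q = -31$ ($Q = -1 + 5 \left(-6\right) = -1 - 30 = -31$)
$c{\left(4 \right)} \left(Q + t{\left(-6,2 \right)}\right) = 4 \left(-31 - 6 \left(3 - 6\right)\right) = 4 \left(-31 - -18\right) = 4 \left(-31 + 18\right) = 4 \left(-13\right) = -52$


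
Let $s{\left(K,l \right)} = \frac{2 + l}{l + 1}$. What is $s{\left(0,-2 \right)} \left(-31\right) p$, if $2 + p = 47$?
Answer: $0$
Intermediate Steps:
$s{\left(K,l \right)} = \frac{2 + l}{1 + l}$
$p = 45$ ($p = -2 + 47 = 45$)
$s{\left(0,-2 \right)} \left(-31\right) p = \frac{2 - 2}{1 - 2} \left(-31\right) 45 = \frac{1}{-1} \cdot 0 \left(-31\right) 45 = \left(-1\right) 0 \left(-31\right) 45 = 0 \left(-31\right) 45 = 0 \cdot 45 = 0$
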